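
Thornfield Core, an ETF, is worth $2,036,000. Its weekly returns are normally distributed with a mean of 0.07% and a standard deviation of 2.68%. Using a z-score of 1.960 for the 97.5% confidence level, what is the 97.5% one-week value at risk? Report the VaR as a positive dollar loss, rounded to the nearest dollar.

$105,522

Return at the 97.5% tail: μ − z·σ = 0.07% − 1.960 × 2.68% = 0.07 − 5.2528 = -5.1828%
VaR = −(-5.1828%) × $2,036,000 = 5.1828% × $2,036,000 = $105,522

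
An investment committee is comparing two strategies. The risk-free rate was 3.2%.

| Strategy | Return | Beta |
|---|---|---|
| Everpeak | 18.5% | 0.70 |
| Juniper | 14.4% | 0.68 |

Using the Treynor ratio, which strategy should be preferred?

Everpeak

Everpeak: Treynor = (18.5% − 3.2%) / 0.70 = 21.857
Juniper: Treynor = (14.4% − 3.2%) / 0.68 = 16.471
Highest: Everpeak (21.857).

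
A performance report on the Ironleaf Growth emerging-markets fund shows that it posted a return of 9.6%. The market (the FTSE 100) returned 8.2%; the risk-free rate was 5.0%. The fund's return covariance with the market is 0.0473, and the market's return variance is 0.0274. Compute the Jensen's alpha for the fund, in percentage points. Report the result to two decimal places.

-0.92

β = Cov / Var = 0.0473 / 0.0274 = 1.7263
E[R] = Rf + β(Rm − Rf) = 5.0% + 1.7263 × (8.2% − 5.0%) = 10.5242%
α = Rp − E[R] = 9.6% − 10.5242% = -0.9242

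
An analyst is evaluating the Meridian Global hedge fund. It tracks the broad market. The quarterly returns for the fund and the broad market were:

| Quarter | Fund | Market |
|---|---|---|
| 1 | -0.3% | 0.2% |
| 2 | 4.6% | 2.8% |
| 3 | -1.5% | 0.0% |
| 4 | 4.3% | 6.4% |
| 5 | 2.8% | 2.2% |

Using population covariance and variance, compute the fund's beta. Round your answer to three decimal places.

0.879

r̄p = 1.9800%,  r̄m = 2.3200%
Cov = Σ(rp − r̄p)(rm − r̄m) / 5 = 4.7064
Var(rm) = Σ(rm − r̄m)² / 5 = 5.3536
β = Cov / Var = 4.7064 / 5.3536 = 0.8791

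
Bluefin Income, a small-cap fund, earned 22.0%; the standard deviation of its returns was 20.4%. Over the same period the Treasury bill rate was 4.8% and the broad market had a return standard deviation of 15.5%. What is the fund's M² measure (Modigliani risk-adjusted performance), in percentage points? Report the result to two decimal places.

17.87

Sharpe = (Rp − Rf) / σp = (22.0% − 4.8%) / 20.4% = 0.8431
M² = Rf + Sharpe × σm = 4.8% + 0.8431 × 15.5% = 17.8681%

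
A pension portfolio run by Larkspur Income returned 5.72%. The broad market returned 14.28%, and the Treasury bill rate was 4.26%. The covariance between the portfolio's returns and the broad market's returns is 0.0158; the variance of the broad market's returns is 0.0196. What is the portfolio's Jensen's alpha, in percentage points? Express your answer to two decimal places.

β = Cov / Var = 0.0158 / 0.0196 = 0.8061
E[R] = Rf + β(Rm − Rf) = 4.26% + 0.8061 × (14.28% − 4.26%) = 12.3371%
α = Rp − E[R] = 5.72% − 12.3371% = -6.6171

-6.62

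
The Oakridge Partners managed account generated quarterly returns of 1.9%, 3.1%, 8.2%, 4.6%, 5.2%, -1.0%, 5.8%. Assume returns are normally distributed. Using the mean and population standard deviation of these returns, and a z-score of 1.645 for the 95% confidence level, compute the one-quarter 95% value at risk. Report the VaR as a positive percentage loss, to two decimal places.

r̄ = (1.9 + 3.1 + 8.2 + 4.6 + 5.2 − 1 + 5.8) / 7 = 27.80 / 7 = 3.9714%
Population std dev = √[52.8943 / 7] = 2.7489%
VaR = −(r̄ − z·σ) = −(3.9714 − 1.645 × 2.7489) = −(-0.5505) = 0.5505%

0.55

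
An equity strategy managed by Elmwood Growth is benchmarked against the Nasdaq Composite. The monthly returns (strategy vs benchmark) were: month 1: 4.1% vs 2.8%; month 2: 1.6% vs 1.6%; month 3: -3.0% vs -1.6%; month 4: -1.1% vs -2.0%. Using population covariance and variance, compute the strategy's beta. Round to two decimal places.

1.23

r̄p = 0.4000%,  r̄m = 0.2000%
Cov = Σ(rp − r̄p)(rm − r̄m) / 4 = 5.1800
Var(rm) = Σ(rm − r̄m)² / 4 = 4.2000
β = Cov / Var = 5.1800 / 4.2000 = 1.2333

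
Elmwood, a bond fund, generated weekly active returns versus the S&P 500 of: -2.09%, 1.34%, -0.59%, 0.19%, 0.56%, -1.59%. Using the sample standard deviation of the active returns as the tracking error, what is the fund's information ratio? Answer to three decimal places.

-0.277

r̄ = (-2.09 + 1.34 − 0.59 + 0.19 + 0.56 − 1.59) / 6 = -2.180 / 6 = -0.3633%
Σ(r − r̄)² = (-2.09 − (-0.3633))² + (1.34 − (-0.3633))² + (-0.59 − (-0.3633))² + … = 8.5975
σ = √[8.5975 / 5] = 1.3113%
IR = r̄ / tracking error = -0.3633 / 1.3113 = -0.2771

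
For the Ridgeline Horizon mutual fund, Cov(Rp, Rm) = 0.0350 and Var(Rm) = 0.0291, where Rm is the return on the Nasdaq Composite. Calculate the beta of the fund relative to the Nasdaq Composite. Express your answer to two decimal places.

β = Cov(Rp, Rm) / Var(Rm) = 0.0350 / 0.0291 = 1.2027

1.20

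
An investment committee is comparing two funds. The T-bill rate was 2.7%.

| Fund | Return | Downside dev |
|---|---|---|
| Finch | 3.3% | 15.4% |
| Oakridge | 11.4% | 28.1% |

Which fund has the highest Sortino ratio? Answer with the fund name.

Oakridge

Finch: Sortino ratio = (3.3% − 2.7%) / 15.4% = 0.039
Oakridge: Sortino ratio = (11.4% − 2.7%) / 28.1% = 0.310
Highest: Oakridge (0.310).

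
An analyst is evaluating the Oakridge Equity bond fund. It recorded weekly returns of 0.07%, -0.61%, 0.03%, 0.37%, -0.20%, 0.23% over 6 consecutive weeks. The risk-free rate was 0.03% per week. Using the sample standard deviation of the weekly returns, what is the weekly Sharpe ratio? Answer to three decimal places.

r̄ = (0.07 − 0.61 + 0.03 + 0.37 − 0.2 + 0.23) / 6 = -0.110 / 6 = -0.0183%
Sample σ = √[Σ(r − r̄)² / 5] = √[0.6057 / 5] = √0.1211 = 0.3480%
Sharpe = (r̄ − rf) / σ = (-0.0183 − 0.03) / 0.3480 = -0.0483 / 0.3480 = -0.1388

-0.139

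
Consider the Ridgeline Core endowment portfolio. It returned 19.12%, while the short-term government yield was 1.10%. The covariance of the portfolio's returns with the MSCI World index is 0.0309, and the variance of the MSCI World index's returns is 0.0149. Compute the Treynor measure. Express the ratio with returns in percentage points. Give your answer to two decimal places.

8.69

β = Cov / Var = 0.0309 / 0.0149 = 2.0738
Treynor = (Rp − Rf) / β = (19.12% − 1.10%) / 2.0738 = 18.02 / 2.0738 = 8.6894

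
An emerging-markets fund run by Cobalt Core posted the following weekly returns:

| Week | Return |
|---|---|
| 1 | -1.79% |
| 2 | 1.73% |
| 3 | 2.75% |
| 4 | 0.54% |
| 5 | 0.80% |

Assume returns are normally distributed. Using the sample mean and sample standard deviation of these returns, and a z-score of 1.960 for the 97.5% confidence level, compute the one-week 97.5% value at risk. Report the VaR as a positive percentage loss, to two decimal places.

μ = (-1.79 + 1.73 + 2.75 + 0.54 + 0.8) / 5 = 0.8060%
Sample std dev = √[11.4429 / 4] = 1.6914%
VaR = −(μ − z·σ) = −(0.8060 − 1.960 × 1.6914) = −(-2.5091) = 2.5091%

2.51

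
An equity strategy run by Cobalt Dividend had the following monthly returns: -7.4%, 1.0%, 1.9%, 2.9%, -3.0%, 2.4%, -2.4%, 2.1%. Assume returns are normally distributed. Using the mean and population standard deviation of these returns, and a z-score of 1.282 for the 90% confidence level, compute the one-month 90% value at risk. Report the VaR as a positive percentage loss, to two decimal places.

Mean return r̄ = -2.50 / 8 = -0.3125%
Σ(r − r̄)² = (-7.4 − (-0.3125))² + (1 − (-0.3125))² + … = 91.9288
population σ = √(91.9288 / 8) = √11.4911 = 3.3899%
VaR = −(r̄ − z·σ) = −(-0.3125 − 1.282 × 3.3899) = −(-4.6584) = 4.6584%

4.66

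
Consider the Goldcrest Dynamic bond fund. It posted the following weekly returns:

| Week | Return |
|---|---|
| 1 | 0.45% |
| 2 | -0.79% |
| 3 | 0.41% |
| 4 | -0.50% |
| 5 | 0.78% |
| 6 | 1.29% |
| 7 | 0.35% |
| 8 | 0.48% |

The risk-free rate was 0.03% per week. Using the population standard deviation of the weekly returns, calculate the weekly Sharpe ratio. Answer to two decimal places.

0.45

μ = (0.45 − 0.79 + 0.41 − 0.5 + 0.78 + 1.29 + 0.35 + 0.48) / 8 = 2.470 / 8 = 0.3088%
Population σ = √[Σ(r − μ)² / 8] = √[3.1075 / 8] = √0.3884 = 0.6232%
Sharpe = (μ − rf) / σ = (0.3088 − 0.03) / 0.6232 = 0.2788 / 0.6232 = 0.4474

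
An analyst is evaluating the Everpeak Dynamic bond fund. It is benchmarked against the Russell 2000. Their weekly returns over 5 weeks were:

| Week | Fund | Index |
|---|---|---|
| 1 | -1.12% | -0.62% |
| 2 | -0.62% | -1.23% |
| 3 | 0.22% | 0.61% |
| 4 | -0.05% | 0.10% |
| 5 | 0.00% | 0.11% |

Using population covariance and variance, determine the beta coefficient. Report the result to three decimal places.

r̄p = -0.3140%,  r̄m = -0.2060%
Cov = Σ(rp − r̄p)(rm − r̄m) / 5 = 0.2526
Var(rm) = Σ(rm − r̄m)² / 5 = 0.4159
β = Cov / Var = 0.2526 / 0.4159 = 0.6074

0.607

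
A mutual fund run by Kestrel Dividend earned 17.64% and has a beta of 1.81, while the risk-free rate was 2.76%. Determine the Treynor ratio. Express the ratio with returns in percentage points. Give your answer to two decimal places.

8.22

Treynor = (Rp − Rf) / β = (17.64% − 2.76%) / 1.81 = 14.88 / 1.81 = 8.2210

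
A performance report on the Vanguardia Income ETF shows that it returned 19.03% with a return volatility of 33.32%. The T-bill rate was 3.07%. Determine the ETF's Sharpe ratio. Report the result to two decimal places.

Sharpe = (Rp − Rf) / σp = (19.03% − 3.07%) / 33.32% = 15.96% / 33.32% = 0.4790

0.48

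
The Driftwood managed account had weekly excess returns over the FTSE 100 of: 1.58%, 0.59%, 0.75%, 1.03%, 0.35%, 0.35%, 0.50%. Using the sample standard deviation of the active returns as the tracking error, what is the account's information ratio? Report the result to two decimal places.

1.66

r̄ = (1.58 + 0.59 + 0.75 + 1.03 + 0.35 + 0.35 + 0.5) / 7 = 0.7357%
Sample std dev = √[1.1740 / 6] = 0.4423%
IR = r̄ / tracking error = 0.7357 / 0.4423 = 1.6634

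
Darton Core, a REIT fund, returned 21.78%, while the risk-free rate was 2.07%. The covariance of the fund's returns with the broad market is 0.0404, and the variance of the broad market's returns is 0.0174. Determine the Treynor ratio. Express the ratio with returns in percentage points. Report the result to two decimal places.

β = Cov / Var = 0.0404 / 0.0174 = 2.3218
Treynor = (Rp − Rf) / β = (21.78% − 2.07%) / 2.3218 = 19.71 / 2.3218 = 8.4891

8.49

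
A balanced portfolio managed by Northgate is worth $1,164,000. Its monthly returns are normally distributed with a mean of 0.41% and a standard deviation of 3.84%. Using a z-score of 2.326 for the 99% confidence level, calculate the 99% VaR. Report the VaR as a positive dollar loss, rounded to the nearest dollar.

Return at the 99% tail: μ − z·σ = 0.41% − 2.326 × 3.84% = 0.41 − 8.93184 = -8.52184%
VaR = −(-8.52184%) × $1,164,000 = 8.52184% × $1,164,000 = $99,194

$99,194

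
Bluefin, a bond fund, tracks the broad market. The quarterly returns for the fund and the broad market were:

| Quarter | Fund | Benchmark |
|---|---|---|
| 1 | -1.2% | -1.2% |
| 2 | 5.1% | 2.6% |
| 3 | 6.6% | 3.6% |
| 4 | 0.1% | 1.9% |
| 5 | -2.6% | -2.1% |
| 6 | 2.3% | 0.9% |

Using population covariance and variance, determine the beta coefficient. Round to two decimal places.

1.48

r̄p = 1.7167%,  r̄m = 0.9500%
Cov = Σ(rp − r̄p)(rm − r̄m) / 6 = 6.0658
Var(rm) = Σ(rm − r̄m)² / 6 = 4.0958
β = Cov / Var = 6.0658 / 4.0958 = 1.4810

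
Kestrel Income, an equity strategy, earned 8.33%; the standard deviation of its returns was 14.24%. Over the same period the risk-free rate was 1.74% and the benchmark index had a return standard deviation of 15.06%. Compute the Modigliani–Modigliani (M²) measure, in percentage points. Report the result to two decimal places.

Sharpe = (Rp − Rf) / σp = (8.33% − 1.74%) / 14.24% = 0.4628
M² = Rf + Sharpe × σm = 1.74% + 0.4628 × 15.06% = 8.7098%

8.71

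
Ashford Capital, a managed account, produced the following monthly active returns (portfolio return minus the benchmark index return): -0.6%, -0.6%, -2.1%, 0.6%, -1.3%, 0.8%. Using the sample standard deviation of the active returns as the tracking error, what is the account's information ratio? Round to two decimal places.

r̄ = (-0.6 − 0.6 − 2.1 + 0.6 − 1.3 + 0.8) / 6 = -3.20 / 6 = -0.5333%
Σ(r − r̄)² = (-0.6 − (-0.5333))² + (-0.6 − (-0.5333))² + (-2.1 − (-0.5333))² + … = 6.1133
sample σ = √(6.1133 / 5) = √1.2227 = 1.1058%
IR = r̄ / tracking error = -0.5333 / 1.1058 = -0.4823

-0.48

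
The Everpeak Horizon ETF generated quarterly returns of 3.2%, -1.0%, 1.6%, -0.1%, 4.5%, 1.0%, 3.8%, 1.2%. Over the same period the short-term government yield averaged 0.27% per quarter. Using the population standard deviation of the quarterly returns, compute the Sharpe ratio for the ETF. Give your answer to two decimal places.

0.84

r̄ = (3.2 − 1 + 1.6 − 0.1 + 4.5 + 1 + 3.8 + 1.2) / 8 = 14.20 / 8 = 1.7750%
Population std dev = √[25.7350 / 8] = 1.7936%
Sharpe = (r̄ − rf) / σ = (1.7750 − 0.27) / 1.7936 = 1.5050 / 1.7936 = 0.8391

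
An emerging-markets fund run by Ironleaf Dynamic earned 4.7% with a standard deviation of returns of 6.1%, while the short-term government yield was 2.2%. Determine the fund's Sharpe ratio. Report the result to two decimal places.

Sharpe = (Rp − Rf) / σp = (4.7% − 2.2%) / 6.1% = 2.50% / 6.1% = 0.4098

0.41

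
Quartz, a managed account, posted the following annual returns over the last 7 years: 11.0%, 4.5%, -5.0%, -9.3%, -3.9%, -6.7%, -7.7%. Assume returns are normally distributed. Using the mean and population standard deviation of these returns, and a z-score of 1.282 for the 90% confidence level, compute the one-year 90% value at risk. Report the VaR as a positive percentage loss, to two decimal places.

11.25

r̄ = (11 + 4.5 − 5 − 9.3 − 3.9 − 6.7 − 7.7) / 7 = -17.10 / 7 = -2.4429%
Σ(r − r̄)² = 330.3571; population σ = √(330.3571/7) = 6.8698%
VaR = −(r̄ − z·σ) = −(-2.4429 − 1.282 × 6.8698) = −(-11.2500) = 11.2500%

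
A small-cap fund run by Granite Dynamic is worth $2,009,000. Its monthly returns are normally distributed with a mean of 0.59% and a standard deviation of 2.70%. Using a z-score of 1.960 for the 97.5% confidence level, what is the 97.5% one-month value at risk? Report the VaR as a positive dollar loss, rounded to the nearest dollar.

Return at the 97.5% tail: μ − z·σ = 0.59% − 1.960 × 2.70% = 0.59 − 5.2920 = -4.7020%
VaR = −(-4.7020%) × $2,009,000 = 4.7020% × $2,009,000 = $94,463

$94,463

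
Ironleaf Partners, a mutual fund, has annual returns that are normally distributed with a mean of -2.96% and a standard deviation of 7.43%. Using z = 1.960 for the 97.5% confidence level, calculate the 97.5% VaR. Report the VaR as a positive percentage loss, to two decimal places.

VaR (as % loss) = −(μ − z·σ) = −(-2.96% − 1.960 × 7.43%) = −(-17.5228%) = 17.5228%

17.52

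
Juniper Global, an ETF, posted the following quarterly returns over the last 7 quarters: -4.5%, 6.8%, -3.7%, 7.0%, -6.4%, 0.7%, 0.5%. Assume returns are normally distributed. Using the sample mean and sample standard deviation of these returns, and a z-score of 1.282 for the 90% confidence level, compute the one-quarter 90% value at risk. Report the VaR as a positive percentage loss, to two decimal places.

r̄ = (-4.5 + 6.8 − 3.7 + 7 − 6.4 + 0.7 + 0.5) / 7 = 0.40 / 7 = 0.0571%
Sample σ = √[Σ(r − r̄)² / 6] = √[170.8571 / 6] = √28.4762 = 5.3363%
VaR = −(r̄ − z·σ) = −(0.0571 − 1.282 × 5.3363) = −(-6.7840) = 6.7840%

6.78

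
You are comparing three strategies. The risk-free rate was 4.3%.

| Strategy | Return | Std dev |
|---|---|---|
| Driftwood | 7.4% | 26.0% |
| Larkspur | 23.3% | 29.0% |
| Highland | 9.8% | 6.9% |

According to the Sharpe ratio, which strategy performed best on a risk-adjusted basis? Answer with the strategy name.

Driftwood: Sharpe ratio = (7.4% − 4.3%) / 26.0% = 0.119
Larkspur: Sharpe ratio = (23.3% − 4.3%) / 29.0% = 0.655
Highland: Sharpe ratio = (9.8% − 4.3%) / 6.9% = 0.797
Highest: Highland (0.797).

Highland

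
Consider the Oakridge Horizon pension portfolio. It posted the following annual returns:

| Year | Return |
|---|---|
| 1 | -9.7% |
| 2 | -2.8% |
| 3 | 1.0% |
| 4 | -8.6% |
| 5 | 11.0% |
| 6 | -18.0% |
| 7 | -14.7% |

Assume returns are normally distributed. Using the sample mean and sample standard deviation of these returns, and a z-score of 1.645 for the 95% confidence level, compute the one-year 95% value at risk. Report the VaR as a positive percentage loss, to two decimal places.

r̄ = (-9.7 − 2.8 + 1 − 8.6 + 11 − 18 − 14.7) / 7 = -41.80 / 7 = -5.9714%
Σ(r − r̄)² = (-9.7 − (-5.9714))² + (-2.8 − (-5.9714))² + (1 − (-5.9714))² + … = 588.3743
σ = √[588.3743 / 6] = 9.9026%
VaR = −(r̄ − z·σ) = −(-5.9714 − 1.645 × 9.9026) = −(-22.2612) = 22.2612%

22.26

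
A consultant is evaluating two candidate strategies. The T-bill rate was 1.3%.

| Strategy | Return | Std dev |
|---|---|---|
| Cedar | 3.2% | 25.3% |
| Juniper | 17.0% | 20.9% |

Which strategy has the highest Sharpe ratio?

Cedar: Sharpe ratio = (3.2% − 1.3%) / 25.3% = 0.075
Juniper: Sharpe ratio = (17.0% − 1.3%) / 20.9% = 0.751
Highest: Juniper (0.751).

Juniper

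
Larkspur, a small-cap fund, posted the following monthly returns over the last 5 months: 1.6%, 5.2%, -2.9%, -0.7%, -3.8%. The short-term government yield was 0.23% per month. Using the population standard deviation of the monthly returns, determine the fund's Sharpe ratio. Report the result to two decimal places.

-0.11

Mean return r̄ = -0.60 / 5 = -0.1200%
Σ(r − r̄)² = 52.8680; population σ = √(52.8680/5) = 3.2517%
Sharpe = (r̄ − rf) / σ = (-0.1200 − 0.23) / 3.2517 = -0.3500 / 3.2517 = -0.1076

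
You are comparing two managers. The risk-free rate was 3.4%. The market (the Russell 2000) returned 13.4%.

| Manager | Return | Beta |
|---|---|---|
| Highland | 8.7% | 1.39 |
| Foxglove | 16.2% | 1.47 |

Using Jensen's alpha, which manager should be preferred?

Foxglove

Highland: α = 8.7% − [3.4% + 1.39 × (13.4% − 3.4%)] = -8.600
Foxglove: α = 16.2% − [3.4% + 1.47 × (13.4% − 3.4%)] = -1.900
Highest: Foxglove (-1.900).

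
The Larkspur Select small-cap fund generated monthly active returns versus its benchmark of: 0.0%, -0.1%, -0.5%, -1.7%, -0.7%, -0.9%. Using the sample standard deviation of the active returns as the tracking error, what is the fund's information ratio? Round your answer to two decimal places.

μ = (0 − 0.1 − 0.5 − 1.7 − 0.7 − 0.9) / 6 = -0.6500%
Σ(r − μ)² = 1.9150; sample σ = √(1.9150/5) = 0.6189%
IR = μ / tracking error = -0.6500 / 0.6189 = -1.0503

-1.05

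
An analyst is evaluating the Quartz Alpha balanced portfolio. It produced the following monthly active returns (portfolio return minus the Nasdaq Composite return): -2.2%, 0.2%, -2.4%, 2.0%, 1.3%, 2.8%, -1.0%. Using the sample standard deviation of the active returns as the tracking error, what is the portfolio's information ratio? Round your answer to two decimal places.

0.05

Mean return r̄ = 0.70 / 7 = 0.1000%
Σ(r − r̄)² = (-2.2 − 0.1000)² + (0.2 − 0.1000)² + … = 25.1000
sample σ = √(25.1000 / 6) = √4.1833 = 2.0453%
IR = r̄ / tracking error = 0.1000 / 2.0453 = 0.0489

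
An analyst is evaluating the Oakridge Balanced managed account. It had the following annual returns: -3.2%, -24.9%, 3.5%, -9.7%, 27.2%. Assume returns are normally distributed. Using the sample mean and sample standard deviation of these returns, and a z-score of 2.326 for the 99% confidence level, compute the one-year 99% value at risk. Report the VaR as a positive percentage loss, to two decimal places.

Mean return r̄ = -7.10 / 5 = -1.4200%
Sample std dev = √[1466.3480 / 4] = 19.1465%
VaR = −(r̄ − z·σ) = −(-1.4200 − 2.326 × 19.1465) = −(-45.9548) = 45.9548%

45.95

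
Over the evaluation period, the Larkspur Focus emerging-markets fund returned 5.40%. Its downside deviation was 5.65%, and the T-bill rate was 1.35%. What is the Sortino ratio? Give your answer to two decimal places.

Sortino = (Rp − Rf) / σd = (5.40% − 1.35%) / 5.65% = 4.05% / 5.65% = 0.7168

0.72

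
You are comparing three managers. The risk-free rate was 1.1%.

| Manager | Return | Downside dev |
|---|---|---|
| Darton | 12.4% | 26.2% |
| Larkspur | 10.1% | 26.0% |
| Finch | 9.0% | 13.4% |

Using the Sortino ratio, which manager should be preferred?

Finch

Darton: Sortino ratio = (12.4% − 1.1%) / 26.2% = 0.431
Larkspur: Sortino ratio = (10.1% − 1.1%) / 26.0% = 0.346
Finch: Sortino ratio = (9.0% − 1.1%) / 13.4% = 0.590
Highest: Finch (0.590).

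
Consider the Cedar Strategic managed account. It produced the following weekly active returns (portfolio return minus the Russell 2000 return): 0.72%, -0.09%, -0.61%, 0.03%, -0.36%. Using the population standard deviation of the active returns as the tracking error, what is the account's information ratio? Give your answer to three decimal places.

-0.138

μ = (0.72 − 0.09 − 0.61 + 0.03 − 0.36) / 5 = -0.0620%
Σ(r − μ)² = (0.72 − (-0.0620))² + (-0.09 − (-0.0620))² + … = 1.0099
population σ = √(1.0099 / 5) = √0.2020 = 0.4494%
IR = μ / tracking error = -0.0620 / 0.4494 = -0.1380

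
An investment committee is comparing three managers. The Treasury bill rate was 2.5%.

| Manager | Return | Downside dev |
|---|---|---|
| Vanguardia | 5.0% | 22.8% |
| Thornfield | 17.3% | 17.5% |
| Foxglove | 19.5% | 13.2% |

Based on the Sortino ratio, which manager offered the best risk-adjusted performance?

Vanguardia: Sortino ratio = (5.0% − 2.5%) / 22.8% = 0.110
Thornfield: Sortino ratio = (17.3% − 2.5%) / 17.5% = 0.846
Foxglove: Sortino ratio = (19.5% − 2.5%) / 13.2% = 1.288
Highest: Foxglove (1.288).

Foxglove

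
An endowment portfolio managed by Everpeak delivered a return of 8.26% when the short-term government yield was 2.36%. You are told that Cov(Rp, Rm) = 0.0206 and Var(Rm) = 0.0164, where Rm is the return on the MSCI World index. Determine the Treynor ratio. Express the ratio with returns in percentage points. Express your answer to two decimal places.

4.70

β = Cov / Var = 0.0206 / 0.0164 = 1.2561
Treynor = (Rp − Rf) / β = (8.26% − 2.36%) / 1.2561 = 5.90 / 1.2561 = 4.6971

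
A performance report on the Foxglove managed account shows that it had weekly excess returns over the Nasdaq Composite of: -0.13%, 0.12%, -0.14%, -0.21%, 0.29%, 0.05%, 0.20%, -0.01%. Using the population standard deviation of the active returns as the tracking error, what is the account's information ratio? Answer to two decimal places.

0.13

μ = (-0.13 + 0.12 − 0.14 − 0.21 + 0.29 + 0.05 + 0.2 − 0.01) / 8 = 0.170 / 8 = 0.0213%
Population σ = √[Σ(r − μ)² / 8] = √[0.2181 / 8] = √0.0273 = 0.1652%
IR = μ / tracking error = 0.0213 / 0.1652 = 0.1289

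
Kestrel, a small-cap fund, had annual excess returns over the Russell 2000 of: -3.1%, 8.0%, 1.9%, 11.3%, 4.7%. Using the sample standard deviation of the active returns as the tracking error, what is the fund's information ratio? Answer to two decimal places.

Mean return r̄ = 22.80 / 5 = 4.5600%
Σ(r − r̄)² = (-3.1 − 4.5600)² + (8 − 4.5600)² + (1.9 − 4.5600)² + … = 123.0320
sample σ = √(123.0320 / 4) = √30.7580 = 5.5460%
IR = r̄ / tracking error = 4.5600 / 5.5460 = 0.8222

0.82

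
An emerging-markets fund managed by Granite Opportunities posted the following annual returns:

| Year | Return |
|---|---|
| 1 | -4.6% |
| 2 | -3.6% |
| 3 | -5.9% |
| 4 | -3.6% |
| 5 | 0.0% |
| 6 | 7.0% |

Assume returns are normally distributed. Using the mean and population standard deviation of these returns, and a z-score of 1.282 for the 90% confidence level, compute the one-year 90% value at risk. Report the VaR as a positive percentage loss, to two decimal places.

7.32

Mean return r̄ = -10.70 / 6 = -1.7833%
Σ(r − r̄)² = 111.8083; population σ = √(111.8083/6) = 4.3168%
VaR = −(r̄ − z·σ) = −(-1.7833 − 1.282 × 4.3168) = −(-7.3174) = 7.3174%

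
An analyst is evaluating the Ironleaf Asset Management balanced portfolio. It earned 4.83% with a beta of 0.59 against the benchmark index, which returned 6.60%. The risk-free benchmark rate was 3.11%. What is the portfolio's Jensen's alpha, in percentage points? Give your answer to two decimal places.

-0.34

CAPM expected return = Rf + β(Rm − Rf) = 3.11% + 0.59 × (6.60% − 3.11%) = 3.11 + 0.59 × 3.49 = 5.1691%
Jensen's α = Rp − E[R] = 4.83% − 5.1691% = -0.3391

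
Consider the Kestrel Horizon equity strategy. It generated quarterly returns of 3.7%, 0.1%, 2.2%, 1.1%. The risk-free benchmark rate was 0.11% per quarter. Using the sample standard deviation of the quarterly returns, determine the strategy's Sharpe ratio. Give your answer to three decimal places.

Mean return r̄ = 7.10 / 4 = 1.7750%
Σ(r − r̄)² = 7.1475; sample σ = √(7.1475/3) = 1.5435%
Sharpe = (r̄ − rf) / σ = (1.7750 − 0.11) / 1.5435 = 1.6650 / 1.5435 = 1.0787

1.079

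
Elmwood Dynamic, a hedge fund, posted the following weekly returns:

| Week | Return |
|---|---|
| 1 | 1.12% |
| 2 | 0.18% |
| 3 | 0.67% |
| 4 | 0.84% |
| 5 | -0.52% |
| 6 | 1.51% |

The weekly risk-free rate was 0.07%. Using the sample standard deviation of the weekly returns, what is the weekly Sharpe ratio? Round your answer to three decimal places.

0.783

Mean return μ = 3.800 / 6 = 0.6333%
Σ(r − μ)² = 2.5851; sample σ = √(2.5851/5) = 0.7190%
Sharpe = (μ − rf) / σ = (0.6333 − 0.07) / 0.7190 = 0.5633 / 0.7190 = 0.7834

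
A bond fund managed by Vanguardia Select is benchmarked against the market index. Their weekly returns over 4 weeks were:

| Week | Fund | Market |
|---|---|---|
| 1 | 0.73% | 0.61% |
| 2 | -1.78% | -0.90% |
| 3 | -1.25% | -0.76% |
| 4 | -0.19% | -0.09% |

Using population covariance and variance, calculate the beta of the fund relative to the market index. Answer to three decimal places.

1.597

r̄p = -0.6225%,  r̄m = -0.2850%
Cov = Σ(rp − r̄p)(rm − r̄m) / 4 = 0.5762
Var(rm) = Σ(rm − r̄m)² / 4 = 0.3607
β = Cov / Var = 0.5762 / 0.3607 = 1.5974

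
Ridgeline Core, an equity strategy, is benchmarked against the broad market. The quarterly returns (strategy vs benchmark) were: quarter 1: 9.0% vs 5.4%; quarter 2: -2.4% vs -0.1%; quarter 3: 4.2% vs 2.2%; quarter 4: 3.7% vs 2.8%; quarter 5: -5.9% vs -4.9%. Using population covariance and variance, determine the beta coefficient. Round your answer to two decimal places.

1.47

r̄p = 1.7200%,  r̄m = 1.0800%
Cov = Σ(rp − r̄p)(rm − r̄m) / 5 = 17.6124
Var(rm) = Σ(rm − r̄m)² / 5 = 12.0056
β = Cov / Var = 17.6124 / 12.0056 = 1.4670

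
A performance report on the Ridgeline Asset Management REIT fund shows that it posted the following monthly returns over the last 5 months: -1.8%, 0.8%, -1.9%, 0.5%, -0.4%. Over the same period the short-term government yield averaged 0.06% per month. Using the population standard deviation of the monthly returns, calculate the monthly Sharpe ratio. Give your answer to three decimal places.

-0.551

r̄ = (-1.8 + 0.8 − 1.9 + 0.5 − 0.4) / 5 = -2.80 / 5 = -0.5600%
Σ(r − r̄)² = (-1.8 − (-0.5600))² + (0.8 − (-0.5600))² + … = 6.3320
σ = √[6.3320 / 5] = 1.1253%
Sharpe = (r̄ − rf) / σ = (-0.5600 − 0.06) / 1.1253 = -0.6200 / 1.1253 = -0.5510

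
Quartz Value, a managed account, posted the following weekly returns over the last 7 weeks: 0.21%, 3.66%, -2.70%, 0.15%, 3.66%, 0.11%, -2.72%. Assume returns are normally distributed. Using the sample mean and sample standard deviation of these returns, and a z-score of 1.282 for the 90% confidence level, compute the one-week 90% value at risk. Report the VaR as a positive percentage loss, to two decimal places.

r̄ = (0.21 + 3.66 − 2.7 + 0.15 + 3.66 + 0.11 − 2.72) / 7 = 0.3386%
Sample std dev = √[40.7559 / 6] = 2.6063%
VaR = −(r̄ − z·σ) = −(0.3386 − 1.282 × 2.6063) = −(-3.0027) = 3.0027%

3.00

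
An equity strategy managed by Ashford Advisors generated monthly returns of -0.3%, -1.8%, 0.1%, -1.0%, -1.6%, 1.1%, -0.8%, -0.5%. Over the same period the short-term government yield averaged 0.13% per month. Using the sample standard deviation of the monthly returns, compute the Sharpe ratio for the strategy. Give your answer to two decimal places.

Mean return r̄ = -4.80 / 8 = -0.6000%
Sample σ = √[Σ(r − r̄)² / 7] = √[6.1200 / 7] = √0.8743 = 0.9350%
Sharpe = (r̄ − rf) / σ = (-0.6000 − 0.13) / 0.9350 = -0.7300 / 0.9350 = -0.7807

-0.78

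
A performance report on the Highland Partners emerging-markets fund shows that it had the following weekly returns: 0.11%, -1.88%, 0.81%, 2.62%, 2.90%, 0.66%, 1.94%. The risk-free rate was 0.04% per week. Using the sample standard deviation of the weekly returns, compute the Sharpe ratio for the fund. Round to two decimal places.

r̄ = (0.11 − 1.88 + 0.81 + 2.62 + 2.9 + 0.66 + 1.94) / 7 = 7.160 / 7 = 1.0229%
Σ(r − r̄)² = (0.11 − 1.0229)² + (-1.88 − 1.0229)² + (0.81 − 1.0229)² + … = 16.3525
sample σ = √(16.3525 / 6) = √2.7254 = 1.6509%
Sharpe = (r̄ − rf) / σ = (1.0229 − 0.04) / 1.6509 = 0.9829 / 1.6509 = 0.5954

0.60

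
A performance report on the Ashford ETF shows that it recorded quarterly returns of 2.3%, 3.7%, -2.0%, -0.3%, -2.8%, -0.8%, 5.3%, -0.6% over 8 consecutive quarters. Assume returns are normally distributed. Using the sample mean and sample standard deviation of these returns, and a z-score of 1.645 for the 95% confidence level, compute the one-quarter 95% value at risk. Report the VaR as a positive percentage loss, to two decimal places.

Mean return r̄ = 4.80 / 8 = 0.6000%
Σ(r − r̄)² = (2.3 − 0.6000)² + (3.7 − 0.6000)² + (-2 − 0.6000)² + … = 57.1200
σ = √[57.1200 / 7] = 2.8566%
VaR = −(r̄ − z·σ) = −(0.6000 − 1.645 × 2.8566) = −(-4.0991) = 4.0991%

4.10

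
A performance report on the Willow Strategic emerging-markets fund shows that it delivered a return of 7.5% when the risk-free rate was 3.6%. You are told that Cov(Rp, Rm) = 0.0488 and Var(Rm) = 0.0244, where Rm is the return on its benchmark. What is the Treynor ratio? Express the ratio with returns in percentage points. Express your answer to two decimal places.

1.95

β = Cov / Var = 0.0488 / 0.0244 = 2.0000
Treynor = (Rp − Rf) / β = (7.5% − 3.6%) / 2.0000 = 3.90 / 2.0000 = 1.9500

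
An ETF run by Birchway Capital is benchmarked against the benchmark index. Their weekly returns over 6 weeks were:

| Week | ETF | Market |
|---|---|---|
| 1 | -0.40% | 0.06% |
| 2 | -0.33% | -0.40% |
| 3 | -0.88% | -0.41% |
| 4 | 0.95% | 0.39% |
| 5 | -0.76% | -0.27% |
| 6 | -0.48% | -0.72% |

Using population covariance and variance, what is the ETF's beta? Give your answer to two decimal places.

r̄p = -0.3167%,  r̄m = -0.2250%
Cov = Σ(rp − r̄p)(rm − r̄m) / 6 = 0.1604
Var(rm) = Σ(rm − r̄m)² / 6 = 0.1286
β = Cov / Var = 0.1604 / 0.1286 = 1.2473

1.25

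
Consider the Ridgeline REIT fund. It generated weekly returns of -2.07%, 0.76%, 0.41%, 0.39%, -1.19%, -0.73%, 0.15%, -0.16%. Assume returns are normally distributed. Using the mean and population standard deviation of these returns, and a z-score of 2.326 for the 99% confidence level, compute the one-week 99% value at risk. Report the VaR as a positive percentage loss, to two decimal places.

2.39

Mean return r̄ = -2.440 / 8 = -0.3050%
Σ(r − r̄)² = 6.4356; population σ = √(6.4356/8) = 0.8969%
VaR = −(r̄ − z·σ) = −(-0.3050 − 2.326 × 0.8969) = −(-2.3912) = 2.3912%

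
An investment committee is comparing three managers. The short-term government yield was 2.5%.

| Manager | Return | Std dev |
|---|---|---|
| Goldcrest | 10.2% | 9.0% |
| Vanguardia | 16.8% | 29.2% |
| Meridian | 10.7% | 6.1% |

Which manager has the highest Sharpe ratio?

Meridian

Goldcrest: Sharpe ratio = (10.2% − 2.5%) / 9.0% = 0.856
Vanguardia: Sharpe ratio = (16.8% − 2.5%) / 29.2% = 0.490
Meridian: Sharpe ratio = (10.7% − 2.5%) / 6.1% = 1.344
Highest: Meridian (1.344).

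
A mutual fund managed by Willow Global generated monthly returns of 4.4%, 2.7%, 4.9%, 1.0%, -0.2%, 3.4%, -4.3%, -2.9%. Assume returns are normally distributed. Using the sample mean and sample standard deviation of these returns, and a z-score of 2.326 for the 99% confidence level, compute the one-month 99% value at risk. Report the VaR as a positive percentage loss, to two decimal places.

r̄ = (4.4 + 2.7 + 4.9 + 1 − 0.2 + 3.4 − 4.3 − 2.9) / 8 = 9.00 / 8 = 1.1250%
Sample σ = √[Σ(r − r̄)² / 7] = √[80.0350 / 7] = √11.4336 = 3.3814%
VaR = −(r̄ − z·σ) = −(1.1250 − 2.326 × 3.3814) = −(-6.7401) = 6.7401%

6.74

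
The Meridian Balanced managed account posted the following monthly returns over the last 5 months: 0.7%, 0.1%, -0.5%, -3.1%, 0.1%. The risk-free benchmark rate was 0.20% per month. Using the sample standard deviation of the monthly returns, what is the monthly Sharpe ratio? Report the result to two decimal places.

Mean return r̄ = -2.70 / 5 = -0.5400%
Σ(r − r̄)² = (0.7 − (-0.5400))² + (0.1 − (-0.5400))² + (-0.5 − (-0.5400))² + … = 8.9120
sample σ = √(8.9120 / 4) = √2.2280 = 1.4926%
Sharpe = (r̄ − rf) / σ = (-0.5400 − 0.2) / 1.4926 = -0.7400 / 1.4926 = -0.4958

-0.50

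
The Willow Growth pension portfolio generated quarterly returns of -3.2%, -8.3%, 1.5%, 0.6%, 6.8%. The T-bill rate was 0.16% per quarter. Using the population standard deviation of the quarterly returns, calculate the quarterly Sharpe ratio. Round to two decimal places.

μ = (-3.2 − 8.3 + 1.5 + 0.6 + 6.8) / 5 = -0.5200%
Σ(r − μ)² = (-3.2 − (-0.5200))² + (-8.3 − (-0.5200))² + … = 126.6280
σ = √[126.6280 / 5] = 5.0325%
Sharpe = (μ − rf) / σ = (-0.5200 − 0.16) / 5.0325 = -0.6800 / 5.0325 = -0.1351

-0.14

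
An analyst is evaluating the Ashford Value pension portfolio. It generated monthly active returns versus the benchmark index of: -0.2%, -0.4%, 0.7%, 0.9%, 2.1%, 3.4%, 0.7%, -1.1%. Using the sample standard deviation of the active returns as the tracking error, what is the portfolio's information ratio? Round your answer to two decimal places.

0.53

μ = (-0.2 − 0.4 + 0.7 + 0.9 + 2.1 + 3.4 + 0.7 − 1.1) / 8 = 0.7625%
Σ(r − μ)² = 14.5188; sample σ = √(14.5188/7) = 1.4402%
IR = μ / tracking error = 0.7625 / 1.4402 = 0.5294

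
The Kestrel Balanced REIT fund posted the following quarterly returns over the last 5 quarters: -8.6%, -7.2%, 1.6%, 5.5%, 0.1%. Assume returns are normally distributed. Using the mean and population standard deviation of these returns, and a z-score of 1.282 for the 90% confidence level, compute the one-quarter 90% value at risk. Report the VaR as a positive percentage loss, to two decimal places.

Mean return μ = -8.60 / 5 = -1.7200%
Σ(r − μ)² = (-8.6 − (-1.7200))² + (-7.2 − (-1.7200))² + (1.6 − (-1.7200))² + … = 143.8280
σ = √[143.8280 / 5] = 5.3634%
VaR = −(μ − z·σ) = −(-1.7200 − 1.282 × 5.3634) = −(-8.5959) = 8.5959%

8.60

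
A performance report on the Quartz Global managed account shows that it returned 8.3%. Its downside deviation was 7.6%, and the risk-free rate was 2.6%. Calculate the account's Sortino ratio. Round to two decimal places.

Sortino = (Rp − Rf) / σd = (8.3% − 2.6%) / 7.6% = 5.70% / 7.6% = 0.7500

0.75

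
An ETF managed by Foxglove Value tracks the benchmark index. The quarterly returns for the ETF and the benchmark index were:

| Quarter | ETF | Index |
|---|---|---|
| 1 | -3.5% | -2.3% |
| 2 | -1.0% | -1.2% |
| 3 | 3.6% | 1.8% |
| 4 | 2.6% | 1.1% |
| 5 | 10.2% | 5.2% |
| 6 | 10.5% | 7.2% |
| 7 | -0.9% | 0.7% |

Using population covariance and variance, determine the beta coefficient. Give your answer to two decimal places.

1.59

r̄p = 3.0714%,  r̄m = 1.7857%
Cov = Σ(rp − r̄p)(rm − r̄m) / 7 = 15.4582
Var(rm) = Σ(rm − r̄m)² / 7 = 9.7469
β = Cov / Var = 15.4582 / 9.7469 = 1.5860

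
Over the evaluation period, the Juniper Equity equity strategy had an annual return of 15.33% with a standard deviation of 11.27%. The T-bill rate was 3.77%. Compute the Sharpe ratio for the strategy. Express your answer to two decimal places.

1.03

Sharpe = (Rp − Rf) / σp = (15.33% − 3.77%) / 11.27% = 11.56% / 11.27% = 1.0257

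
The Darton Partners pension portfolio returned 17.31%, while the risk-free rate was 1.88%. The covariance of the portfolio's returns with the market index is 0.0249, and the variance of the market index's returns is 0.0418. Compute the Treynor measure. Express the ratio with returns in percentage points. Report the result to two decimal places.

β = Cov / Var = 0.0249 / 0.0418 = 0.5957
Treynor = (Rp − Rf) / β = (17.31% − 1.88%) / 0.5957 = 15.43 / 0.5957 = 25.9023

25.90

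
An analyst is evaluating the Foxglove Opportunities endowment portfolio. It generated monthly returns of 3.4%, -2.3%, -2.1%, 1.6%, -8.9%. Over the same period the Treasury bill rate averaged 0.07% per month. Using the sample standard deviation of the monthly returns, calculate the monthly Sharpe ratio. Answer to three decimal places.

μ = (3.4 − 2.3 − 2.1 + 1.6 − 8.9) / 5 = -8.30 / 5 = -1.6600%
Σ(r − μ)² = 89.2520; sample σ = √(89.2520/4) = 4.7237%
Sharpe = (μ − rf) / σ = (-1.6600 − 0.07) / 4.7237 = -1.7300 / 4.7237 = -0.3662

-0.366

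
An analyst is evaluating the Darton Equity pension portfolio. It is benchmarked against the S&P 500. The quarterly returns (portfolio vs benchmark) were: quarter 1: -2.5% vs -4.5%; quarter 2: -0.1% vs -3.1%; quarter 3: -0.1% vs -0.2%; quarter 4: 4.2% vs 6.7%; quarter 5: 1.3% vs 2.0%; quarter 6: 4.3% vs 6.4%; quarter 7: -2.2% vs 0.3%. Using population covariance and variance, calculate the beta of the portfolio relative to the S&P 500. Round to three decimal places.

r̄p = 0.7000%,  r̄m = 1.0857%
Cov = Σ(rp − r̄p)(rm − r̄m) / 7 = 9.1229
Var(rm) = Σ(rm − r̄m)² / 7 = 15.9412
β = Cov / Var = 9.1229 / 15.9412 = 0.5723

0.572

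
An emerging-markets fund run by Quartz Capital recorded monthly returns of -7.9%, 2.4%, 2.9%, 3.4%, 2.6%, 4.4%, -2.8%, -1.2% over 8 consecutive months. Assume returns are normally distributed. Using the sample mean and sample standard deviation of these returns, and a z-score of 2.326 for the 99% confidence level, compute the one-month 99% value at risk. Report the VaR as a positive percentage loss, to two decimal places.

r̄ = (-7.9 + 2.4 + 2.9 + 3.4 + 2.6 + 4.4 − 2.8 − 1.2) / 8 = 0.4750%
Sample std dev = √[121.7350 / 7] = 4.1702%
VaR = −(r̄ − z·σ) = −(0.4750 − 2.326 × 4.1702) = −(-9.2249) = 9.2249%

9.22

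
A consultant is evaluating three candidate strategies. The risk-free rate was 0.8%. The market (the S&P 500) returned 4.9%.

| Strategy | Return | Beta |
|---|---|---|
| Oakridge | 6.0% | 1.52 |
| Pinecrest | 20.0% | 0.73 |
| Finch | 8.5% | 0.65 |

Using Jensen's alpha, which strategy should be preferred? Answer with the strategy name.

Pinecrest

Oakridge: α = 6.0% − [0.8% + 1.52 × (4.9% − 0.8%)] = -1.032
Pinecrest: α = 20.0% − [0.8% + 0.73 × (4.9% − 0.8%)] = 16.207
Finch: α = 8.5% − [0.8% + 0.65 × (4.9% − 0.8%)] = 5.035
Highest: Pinecrest (16.207).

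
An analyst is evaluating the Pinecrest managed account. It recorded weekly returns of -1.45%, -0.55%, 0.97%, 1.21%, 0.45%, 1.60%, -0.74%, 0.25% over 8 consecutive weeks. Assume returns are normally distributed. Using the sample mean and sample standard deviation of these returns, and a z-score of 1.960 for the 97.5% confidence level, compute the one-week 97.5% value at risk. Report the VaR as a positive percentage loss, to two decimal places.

Mean return r̄ = 1.740 / 8 = 0.2175%
Sample std dev = √[7.8042 / 7] = 1.0559%
VaR = −(r̄ − z·σ) = −(0.2175 − 1.960 × 1.0559) = −(-1.8521) = 1.8521%

1.85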